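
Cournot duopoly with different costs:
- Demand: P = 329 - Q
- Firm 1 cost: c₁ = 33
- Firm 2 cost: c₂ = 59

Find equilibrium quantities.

q₁* = 107.33, q₂* = 81.33

Work:
Reaction: q₁ = (329 - 33 - q₂)/2
Reaction: q₂ = (329 - 59 - q₁)/2
Solve simultaneously:
q₁* = (329 - 2×33 + 59)/3 = 107.33
q₂* = (329 - 2×59 + 33)/3 = 81.33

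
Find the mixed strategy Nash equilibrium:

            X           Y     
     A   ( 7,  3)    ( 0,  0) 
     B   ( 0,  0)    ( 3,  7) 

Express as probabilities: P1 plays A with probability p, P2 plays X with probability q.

p = 0.7, q = 0.3

Work:
Find probabilities that make opponent indifferent:
P2 chooses q to make P1 indifferent between A and B
P1 chooses p to make P2 indifferent between X and Y
Mixed NE: P1 plays (A: 0.7, B: 0.3), P2 plays (X: 0.3, Y: 0.7)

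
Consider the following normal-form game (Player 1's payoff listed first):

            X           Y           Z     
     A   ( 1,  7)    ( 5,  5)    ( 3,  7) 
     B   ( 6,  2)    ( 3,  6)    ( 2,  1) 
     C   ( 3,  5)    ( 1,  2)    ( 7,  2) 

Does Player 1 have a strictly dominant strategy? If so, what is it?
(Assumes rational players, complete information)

No strictly dominant strategy exists for Player 1

Work:
A strategy strictly dominates another if it gives a strictly higher payoff against every opponent action. Compare each pair of P1's strategies column-by-column:
  A vs B: [1 vs 6, 5 vs 3, 3 vs 2] → A does not strictly dominate B (column X: 1 ≤ 6)
  A vs C: [1 vs 3, 5 vs 1, 3 vs 7] → A does not strictly dominate C (column X: 1 ≤ 3)
  B vs A: [6 vs 1, 3 vs 5, 2 vs 3] → B does not strictly dominate A (column Y: 3 ≤ 5)
  B vs C: [6 vs 3, 3 vs 1, 2 vs 7] → B does not strictly dominate C (column Z: 2 ≤ 7)
  C vs A: [3 vs 1, 1 vs 5, 7 vs 3] → C does not strictly dominate A (column Y: 1 ≤ 5)
  C vs B: [3 vs 6, 1 vs 3, 7 vs 2] → C does not strictly dominate B (column X: 3 ≤ 6)
No single strategy strictly dominates all others → no strictly dominant strategy.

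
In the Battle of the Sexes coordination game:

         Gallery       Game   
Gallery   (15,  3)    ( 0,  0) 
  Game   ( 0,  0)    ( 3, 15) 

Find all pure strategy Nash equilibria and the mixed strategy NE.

Pure NE: (Gallery, Gallery) and (Game, Game); Mixed NE: p = 0.8333, q = 0.1667

Work:
Check pure NE:
(Gallery, Gallery): (15, 3) - no unilateral deviation beneficial
(Game, Game): (3, 15) - no unilateral deviation beneficial
Mixed NE: P1 plays Gallery with p = 0.8333, P2 plays Gallery with q = 0.1667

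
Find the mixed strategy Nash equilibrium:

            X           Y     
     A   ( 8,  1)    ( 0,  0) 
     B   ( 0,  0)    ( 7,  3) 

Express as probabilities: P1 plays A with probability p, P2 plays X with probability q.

p = 0.75, q = 0.4667

Work:
Find probabilities that make opponent indifferent:
P2 chooses q to make P1 indifferent between A and B
P1 chooses p to make P2 indifferent between X and Y
Mixed NE: P1 plays (A: 0.75, B: 0.25), P2 plays (X: 0.4667, Y: 0.5333)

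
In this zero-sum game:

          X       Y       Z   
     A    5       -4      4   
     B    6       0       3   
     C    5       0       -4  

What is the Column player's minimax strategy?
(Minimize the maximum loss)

Column should play Y, value = 0

Work:
Column player minimizes Row's maximum payoff:
Column X: max payoff to Row = 6
Column Y: max payoff to Row = 0
Column Z: max payoff to Row = 4
Minimum is 0, achieved by column Y.
Minimax strategy: Y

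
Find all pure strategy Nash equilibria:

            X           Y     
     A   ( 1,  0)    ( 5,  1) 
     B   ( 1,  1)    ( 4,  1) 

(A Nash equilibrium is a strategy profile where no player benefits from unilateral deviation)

Nash equilibrium: (A, Y), (B, X)

Work:
Best responses:
  P1 vs X: payoffs [1, 1] → best response A/B (payoff 1)
  P1 vs Y: payoffs [5, 4] → best response A (payoff 5)
  P2 vs A: payoffs [0, 1] → best response Y (payoff 1)
  P2 vs B: payoffs [1, 1] → best response X/Y (payoff 1)
Mutual best responses: (A,Y), (B,X) → Nash equilibria.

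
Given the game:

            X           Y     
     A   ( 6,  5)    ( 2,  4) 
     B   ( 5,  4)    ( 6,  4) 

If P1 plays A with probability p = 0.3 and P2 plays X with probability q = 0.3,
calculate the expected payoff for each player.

E[P1] = 4.95, E[P2] = 4.09

Work:
E[P1] = p·q·π₁(A,X) + p·(1-q)·π₁(A,Y) + (1-p)·q·π₁(B,X) + (1-p)·(1-q)·π₁(B,Y)
= 0.3·0.3·6 + 0.3·0.7·2 + 0.7·0.3·5 + 0.7·0.7·6
= 4.95

E[P2] = 4.09 (similar calculation)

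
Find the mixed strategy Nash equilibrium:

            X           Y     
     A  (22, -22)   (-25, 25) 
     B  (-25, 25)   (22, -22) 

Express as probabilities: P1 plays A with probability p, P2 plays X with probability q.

p = 0.5, q = 0.5

Work:
Find probabilities that make opponent indifferent:
P2 chooses q to make P1 indifferent between A and B
P1 chooses p to make P2 indifferent between X and Y
Mixed NE: P1 plays (A: 0.5, B: 0.5), P2 plays (X: 0.5, Y: 0.5)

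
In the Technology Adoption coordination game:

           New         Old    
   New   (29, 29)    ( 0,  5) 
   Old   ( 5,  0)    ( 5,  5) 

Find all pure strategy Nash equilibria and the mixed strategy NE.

Pure NE: (New, New) and (Old, Old); Mixed NE: p = 0.1724, q = 0.1724

Work:
Check pure NE:
(New, New): (29, 29) - no unilateral deviation beneficial
(Old, Old): (5, 5) - no unilateral deviation beneficial
Mixed NE: P1 plays New with p = 0.1724, P2 plays New with q = 0.1724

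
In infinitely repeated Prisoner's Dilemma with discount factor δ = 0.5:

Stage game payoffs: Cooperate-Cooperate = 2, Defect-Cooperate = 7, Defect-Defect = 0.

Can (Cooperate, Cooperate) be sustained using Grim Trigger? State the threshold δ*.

δ* = 0.7143; since δ = 0.5 < 0.7143, cooperation cannot be sustained

Work:
For Grim Trigger:
Cooperate forever: 2/(1-δ)
Defect then punished: 7 + 0·δ/(1-δ)
Need: 2/(1-δ) ≥ 7 + 0·δ/(1-δ)
Solving: δ ≥ (T-R)/(T-P) = (7-2)/(7-0) = 0.7143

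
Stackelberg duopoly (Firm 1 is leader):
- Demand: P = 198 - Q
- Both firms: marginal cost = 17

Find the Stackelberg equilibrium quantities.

q₁* (leader) = 90.5, q₂* (follower) = 45.25

Work:
Follower's reaction: q₂ = (a - c - q₁)/2
Leader substitutes: π₁ = q₁·(a - q₁ - (a-c-q₁)/2 - c)
FOC: q₁* = (198 - 17)/2 = 90.50
Then: q₂* = (198 - 17 - 90.5)/2 = 45.25
Leader has first-mover advantage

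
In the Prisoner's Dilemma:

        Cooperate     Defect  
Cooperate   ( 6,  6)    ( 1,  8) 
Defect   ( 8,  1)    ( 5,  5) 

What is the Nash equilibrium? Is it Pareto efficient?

(Defect, Defect) is NE; not Pareto efficient

Work:
Defect dominates Cooperate for both players:
If P2 cooperates: Defect (8) > Cooperate (6)
If P2 defects: Defect (5) > Cooperate (1)
NE: (Defect, Defect) with payoff (5, 5)
But (Cooperate, Cooperate) = (6, 6) Pareto dominates (5, 5)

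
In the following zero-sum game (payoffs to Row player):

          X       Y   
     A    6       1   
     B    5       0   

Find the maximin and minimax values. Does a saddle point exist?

Maximin = 1, Minimax = 1, Saddle: True

Work:
Row minimums: [1, 0] → maximin = 1
Column maximums: [6, 1] → minimax = 1
Saddle point exists! Game value = 1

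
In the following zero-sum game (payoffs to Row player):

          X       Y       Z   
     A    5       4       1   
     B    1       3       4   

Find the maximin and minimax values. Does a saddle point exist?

Maximin = 1, Minimax = 4, Saddle: False

Work:
Row minimums: [1, 1] → maximin = 1
Column maximums: [5, 4, 4] → minimax = 4
No saddle point (maximin ≠ minimax). Mixed strategy needed.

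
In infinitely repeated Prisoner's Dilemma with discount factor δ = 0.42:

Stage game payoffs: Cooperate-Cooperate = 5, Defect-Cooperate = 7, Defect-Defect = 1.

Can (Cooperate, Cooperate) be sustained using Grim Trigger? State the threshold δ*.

δ* = 0.3333; since δ = 0.42 ≥ 0.3333, cooperation can be sustained

Work:
For Grim Trigger:
Cooperate forever: 5/(1-δ)
Defect then punished: 7 + 1·δ/(1-δ)
Need: 5/(1-δ) ≥ 7 + 1·δ/(1-δ)
Solving: δ ≥ (T-R)/(T-P) = (7-5)/(7-1) = 0.3333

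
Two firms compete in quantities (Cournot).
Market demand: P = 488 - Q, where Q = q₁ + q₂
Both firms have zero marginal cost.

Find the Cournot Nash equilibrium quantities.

q₁* = q₂* = 162.67; P* = 162.67

Work:
Profit: π_i = P·q_i = (a - q_i - q_j)·q_i
FOC: ∂π_i/∂q_i = a - 2q_i - q_j = 0
Reaction function: q_i = (488 - q_j)/2
Symmetry: q* = 488/3 = 162.67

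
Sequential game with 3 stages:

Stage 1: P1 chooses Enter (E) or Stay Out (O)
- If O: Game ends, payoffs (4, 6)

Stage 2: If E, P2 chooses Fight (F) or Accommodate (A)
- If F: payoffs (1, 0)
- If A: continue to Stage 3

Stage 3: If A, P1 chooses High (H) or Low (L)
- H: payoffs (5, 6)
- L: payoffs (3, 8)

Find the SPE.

SPE: (E, A, H); Outcome (5, 6)

Work:
Stage 3: P1 chooses H (5 vs 3)
Stage 2: P2: F->0, A->6 (anticipating H). Choose A
Stage 1: P1: O->4, E->5 (anticipating A, H). Choose E
SPE path: E -> A -> H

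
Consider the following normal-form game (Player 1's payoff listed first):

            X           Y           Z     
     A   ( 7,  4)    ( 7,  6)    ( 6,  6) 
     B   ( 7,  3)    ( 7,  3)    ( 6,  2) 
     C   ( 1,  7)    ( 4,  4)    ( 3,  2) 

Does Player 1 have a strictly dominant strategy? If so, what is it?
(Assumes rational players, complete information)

No strictly dominant strategy exists for Player 1

Work:
A strategy strictly dominates another if it gives a strictly higher payoff against every opponent action. Compare each pair of P1's strategies column-by-column:
  A vs B: [7 vs 7, 7 vs 7, 6 vs 6] → A does not strictly dominate B (column X: 7 ≤ 7)
  A vs C: [7 vs 1, 7 vs 4, 6 vs 3] → A strictly dominates C
  B vs A: [7 vs 7, 7 vs 7, 6 vs 6] → B does not strictly dominate A (column X: 7 ≤ 7)
  B vs C: [7 vs 1, 7 vs 4, 6 vs 3] → B strictly dominates C
  C vs A: [1 vs 7, 4 vs 7, 3 vs 6] → C does not strictly dominate A (column X: 1 ≤ 7)
  C vs B: [1 vs 7, 4 vs 7, 3 vs 6] → C does not strictly dominate B (column X: 1 ≤ 7)
No single strategy strictly dominates all others → no strictly dominant strategy.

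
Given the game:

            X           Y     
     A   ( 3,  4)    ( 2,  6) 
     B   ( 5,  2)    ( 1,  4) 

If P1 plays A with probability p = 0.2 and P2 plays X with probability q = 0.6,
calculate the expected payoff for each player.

E[P1] = 3.24, E[P2] = 3.2

Work:
E[P1] = p·q·π₁(A,X) + p·(1-q)·π₁(A,Y) + (1-p)·q·π₁(B,X) + (1-p)·(1-q)·π₁(B,Y)
= 0.2·0.6·3 + 0.2·0.4·2 + 0.8·0.6·5 + 0.8·0.4·1
= 3.24

E[P2] = 3.2 (similar calculation)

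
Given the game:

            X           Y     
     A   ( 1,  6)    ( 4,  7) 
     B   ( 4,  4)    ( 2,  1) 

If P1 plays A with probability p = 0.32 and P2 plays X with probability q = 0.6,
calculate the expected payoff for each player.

E[P1] = 2.88, E[P2] = 3.952

Work:
E[P1] = p·q·π₁(A,X) + p·(1-q)·π₁(A,Y) + (1-p)·q·π₁(B,X) + (1-p)·(1-q)·π₁(B,Y)
= 0.32·0.6·1 + 0.32·0.4·4 + 0.68·0.6·4 + 0.68·0.4·2
= 2.88

E[P2] = 3.952 (similar calculation)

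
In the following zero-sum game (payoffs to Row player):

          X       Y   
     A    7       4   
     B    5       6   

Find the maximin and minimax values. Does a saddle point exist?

Maximin = 5, Minimax = 6, Saddle: False

Work:
Row minimums: [4, 5] → maximin = 5
Column maximums: [7, 6] → minimax = 6
No saddle point (maximin ≠ minimax). Mixed strategy needed.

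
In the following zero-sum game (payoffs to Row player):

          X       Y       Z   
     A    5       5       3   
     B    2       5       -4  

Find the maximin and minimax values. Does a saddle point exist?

Maximin = 3, Minimax = 3, Saddle: True

Work:
Row minimums: [3, -4] → maximin = 3
Column maximums: [5, 5, 3] → minimax = 3
Saddle point exists! Game value = 3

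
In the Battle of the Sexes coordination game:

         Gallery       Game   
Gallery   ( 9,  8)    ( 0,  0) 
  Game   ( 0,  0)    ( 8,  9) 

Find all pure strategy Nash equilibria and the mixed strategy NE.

Pure NE: (Gallery, Gallery) and (Game, Game); Mixed NE: p = 0.5294, q = 0.4706

Work:
Check pure NE:
(Gallery, Gallery): (9, 8) - no unilateral deviation beneficial
(Game, Game): (8, 9) - no unilateral deviation beneficial
Mixed NE: P1 plays Gallery with p = 0.5294, P2 plays Gallery with q = 0.4706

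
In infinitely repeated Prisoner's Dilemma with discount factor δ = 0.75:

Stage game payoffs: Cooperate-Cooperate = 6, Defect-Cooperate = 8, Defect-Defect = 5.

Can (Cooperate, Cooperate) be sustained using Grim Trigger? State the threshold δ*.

δ* = 0.6667; since δ = 0.75 ≥ 0.6667, cooperation can be sustained

Work:
For Grim Trigger:
Cooperate forever: 6/(1-δ)
Defect then punished: 8 + 5·δ/(1-δ)
Need: 6/(1-δ) ≥ 8 + 5·δ/(1-δ)
Solving: δ ≥ (T-R)/(T-P) = (8-6)/(8-5) = 0.6667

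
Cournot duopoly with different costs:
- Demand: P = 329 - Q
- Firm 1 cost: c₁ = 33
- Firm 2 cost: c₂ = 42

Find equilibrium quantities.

q₁* = 101.67, q₂* = 92.67

Work:
Reaction: q₁ = (329 - 33 - q₂)/2
Reaction: q₂ = (329 - 42 - q₁)/2
Solve simultaneously:
q₁* = (329 - 2×33 + 42)/3 = 101.67
q₂* = (329 - 2×42 + 33)/3 = 92.67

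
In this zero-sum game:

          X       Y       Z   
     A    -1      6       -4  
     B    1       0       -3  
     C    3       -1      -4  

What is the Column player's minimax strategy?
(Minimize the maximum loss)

Column should play Z, value = -3

Work:
Column player minimizes Row's maximum payoff:
Column X: max payoff to Row = 3
Column Y: max payoff to Row = 6
Column Z: max payoff to Row = -3
Minimum is -3, achieved by column Z.
Minimax strategy: Z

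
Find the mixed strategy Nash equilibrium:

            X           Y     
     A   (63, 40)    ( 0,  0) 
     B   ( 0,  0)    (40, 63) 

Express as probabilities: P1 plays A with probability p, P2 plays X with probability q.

p = 0.6117, q = 0.3883

Work:
Find probabilities that make opponent indifferent:
P2 chooses q to make P1 indifferent between A and B
P1 chooses p to make P2 indifferent between X and Y
Mixed NE: P1 plays (A: 0.6117, B: 0.3883), P2 plays (X: 0.3883, Y: 0.6117)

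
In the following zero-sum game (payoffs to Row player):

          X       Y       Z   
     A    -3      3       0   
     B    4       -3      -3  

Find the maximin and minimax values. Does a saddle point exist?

Maximin = -3, Minimax = 0, Saddle: False

Work:
Row minimums: [-3, -3] → maximin = -3
Column maximums: [4, 3, 0] → minimax = 0
No saddle point (maximin ≠ minimax). Mixed strategy needed.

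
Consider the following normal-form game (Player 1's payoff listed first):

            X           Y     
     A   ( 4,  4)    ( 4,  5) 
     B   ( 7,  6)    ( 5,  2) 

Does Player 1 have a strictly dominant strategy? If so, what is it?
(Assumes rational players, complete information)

Yes, Player 1's strictly dominant strategy is B

Work:
A strategy strictly dominates another if it gives a strictly higher payoff against every opponent action. Compare each pair of P1's strategies column-by-column:
  A vs B: [4 vs 7, 4 vs 5] → A does not strictly dominate B (column X: 4 ≤ 7)
  B vs A: [7 vs 4, 5 vs 4] → B strictly dominates A
B strictly dominates every other strategy → strictly dominant.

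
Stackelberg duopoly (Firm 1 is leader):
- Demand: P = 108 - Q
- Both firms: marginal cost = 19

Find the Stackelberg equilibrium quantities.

q₁* (leader) = 44.5, q₂* (follower) = 22.25

Work:
Follower's reaction: q₂ = (a - c - q₁)/2
Leader substitutes: π₁ = q₁·(a - q₁ - (a-c-q₁)/2 - c)
FOC: q₁* = (108 - 19)/2 = 44.50
Then: q₂* = (108 - 19 - 44.5)/2 = 22.25
Leader has first-mover advantage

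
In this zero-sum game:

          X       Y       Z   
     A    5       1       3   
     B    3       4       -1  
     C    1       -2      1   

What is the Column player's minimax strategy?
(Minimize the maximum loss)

Column should play Z, value = 3

Work:
Column player minimizes Row's maximum payoff:
Column X: max payoff to Row = 5
Column Y: max payoff to Row = 4
Column Z: max payoff to Row = 3
Minimum is 3, achieved by column Z.
Minimax strategy: Z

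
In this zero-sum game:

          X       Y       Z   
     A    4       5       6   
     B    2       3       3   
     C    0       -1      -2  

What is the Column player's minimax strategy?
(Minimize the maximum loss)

Column should play X, value = 4

Work:
Column player minimizes Row's maximum payoff:
Column X: max payoff to Row = 4
Column Y: max payoff to Row = 5
Column Z: max payoff to Row = 6
Minimum is 4, achieved by column X.
Minimax strategy: X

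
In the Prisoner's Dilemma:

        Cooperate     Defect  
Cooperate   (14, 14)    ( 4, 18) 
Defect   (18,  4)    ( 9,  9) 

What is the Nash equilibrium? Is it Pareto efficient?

(Defect, Defect) is NE; not Pareto efficient

Work:
Defect dominates Cooperate for both players:
If P2 cooperates: Defect (18) > Cooperate (14)
If P2 defects: Defect (9) > Cooperate (4)
NE: (Defect, Defect) with payoff (9, 9)
But (Cooperate, Cooperate) = (14, 14) Pareto dominates (9, 9)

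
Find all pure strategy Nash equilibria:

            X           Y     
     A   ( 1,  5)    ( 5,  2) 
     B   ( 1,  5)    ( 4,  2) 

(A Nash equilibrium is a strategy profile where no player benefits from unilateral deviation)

Nash equilibrium: (A, X), (B, X)

Work:
Best responses:
  P1 vs X: payoffs [1, 1] → best response A/B (payoff 1)
  P1 vs Y: payoffs [5, 4] → best response A (payoff 5)
  P2 vs A: payoffs [5, 2] → best response X (payoff 5)
  P2 vs B: payoffs [5, 2] → best response X (payoff 5)
Mutual best responses: (A,X), (B,X) → Nash equilibria.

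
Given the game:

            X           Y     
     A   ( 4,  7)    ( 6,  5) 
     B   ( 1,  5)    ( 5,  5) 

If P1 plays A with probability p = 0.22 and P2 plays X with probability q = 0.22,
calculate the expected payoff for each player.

E[P1] = 4.4368, E[P2] = 5.0968

Work:
E[P1] = p·q·π₁(A,X) + p·(1-q)·π₁(A,Y) + (1-p)·q·π₁(B,X) + (1-p)·(1-q)·π₁(B,Y)
= 0.22·0.22·4 + 0.22·0.78·6 + 0.78·0.22·1 + 0.78·0.78·5
= 4.4368

E[P2] = 5.0968 (similar calculation)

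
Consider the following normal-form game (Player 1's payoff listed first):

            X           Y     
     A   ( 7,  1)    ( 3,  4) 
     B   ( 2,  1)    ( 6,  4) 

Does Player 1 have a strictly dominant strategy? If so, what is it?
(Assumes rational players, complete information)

No strictly dominant strategy exists for Player 1

Work:
A strategy strictly dominates another if it gives a strictly higher payoff against every opponent action. Compare each pair of P1's strategies column-by-column:
  A vs B: [7 vs 2, 3 vs 6] → A does not strictly dominate B (column Y: 3 ≤ 6)
  B vs A: [2 vs 7, 6 vs 3] → B does not strictly dominate A (column X: 2 ≤ 7)
No single strategy strictly dominates all others → no strictly dominant strategy.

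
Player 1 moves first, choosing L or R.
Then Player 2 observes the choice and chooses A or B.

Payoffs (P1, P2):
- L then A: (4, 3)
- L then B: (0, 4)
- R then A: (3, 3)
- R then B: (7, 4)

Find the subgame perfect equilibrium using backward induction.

P1 plays R, P2 plays B after L and B after R; Payoff (7, 4)

Work:
Backward induction:
After L: P2 chooses B → P1 gets 0
After R: P2 chooses B → P1 gets 7
P1 chooses R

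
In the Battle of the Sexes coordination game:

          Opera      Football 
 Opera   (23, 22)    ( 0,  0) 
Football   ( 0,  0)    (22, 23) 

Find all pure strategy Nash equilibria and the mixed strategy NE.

Pure NE: (Opera, Opera) and (Football, Football); Mixed NE: p = 0.5111, q = 0.4889

Work:
Check pure NE:
(Opera, Opera): (23, 22) - no unilateral deviation beneficial
(Football, Football): (22, 23) - no unilateral deviation beneficial
Mixed NE: P1 plays Opera with p = 0.5111, P2 plays Opera with q = 0.4889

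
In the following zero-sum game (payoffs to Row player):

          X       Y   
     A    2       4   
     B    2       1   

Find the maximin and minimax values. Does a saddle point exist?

Maximin = 2, Minimax = 2, Saddle: True

Work:
Row minimums: [2, 1] → maximin = 2
Column maximums: [2, 4] → minimax = 2
Saddle point exists! Game value = 2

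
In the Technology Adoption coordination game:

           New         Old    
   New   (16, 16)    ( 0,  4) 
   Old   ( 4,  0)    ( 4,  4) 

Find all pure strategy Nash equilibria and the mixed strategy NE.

Pure NE: (New, New) and (Old, Old); Mixed NE: p = 0.25, q = 0.25

Work:
Check pure NE:
(New, New): (16, 16) - no unilateral deviation beneficial
(Old, Old): (4, 4) - no unilateral deviation beneficial
Mixed NE: P1 plays New with p = 0.25, P2 plays New with q = 0.25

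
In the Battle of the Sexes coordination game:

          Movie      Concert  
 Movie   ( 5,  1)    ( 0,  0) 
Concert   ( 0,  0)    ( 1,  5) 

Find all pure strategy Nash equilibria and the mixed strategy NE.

Pure NE: (Movie, Movie) and (Concert, Concert); Mixed NE: p = 0.8333, q = 0.1667

Work:
Check pure NE:
(Movie, Movie): (5, 1) - no unilateral deviation beneficial
(Concert, Concert): (1, 5) - no unilateral deviation beneficial
Mixed NE: P1 plays Movie with p = 0.8333, P2 plays Movie with q = 0.1667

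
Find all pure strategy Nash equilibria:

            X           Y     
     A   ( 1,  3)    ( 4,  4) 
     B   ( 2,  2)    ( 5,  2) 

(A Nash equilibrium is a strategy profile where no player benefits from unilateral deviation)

Nash equilibrium: (B, X), (B, Y)

Work:
Best responses:
  P1 vs X: payoffs [1, 2] → best response B (payoff 2)
  P1 vs Y: payoffs [4, 5] → best response B (payoff 5)
  P2 vs A: payoffs [3, 4] → best response Y (payoff 4)
  P2 vs B: payoffs [2, 2] → best response X/Y (payoff 2)
Mutual best responses: (B,X), (B,Y) → Nash equilibria.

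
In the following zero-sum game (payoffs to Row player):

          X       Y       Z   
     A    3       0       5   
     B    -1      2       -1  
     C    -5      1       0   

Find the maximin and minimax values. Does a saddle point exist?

Maximin = 0, Minimax = 2, Saddle: False

Work:
Row minimums: [0, -1, -5] → maximin = 0
Column maximums: [3, 2, 5] → minimax = 2
No saddle point (maximin ≠ minimax). Mixed strategy needed.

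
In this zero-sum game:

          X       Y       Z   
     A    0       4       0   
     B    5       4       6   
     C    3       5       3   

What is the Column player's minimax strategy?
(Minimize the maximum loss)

Column should play X or Y (all achieve the minimum), value = 5

Work:
Column player minimizes Row's maximum payoff:
Column X: max payoff to Row = 5
Column Y: max payoff to Row = 5
Column Z: max payoff to Row = 6
Minimum is 5, achieved by columns X, Y (tied).
Each of X or Y is a minimax strategy.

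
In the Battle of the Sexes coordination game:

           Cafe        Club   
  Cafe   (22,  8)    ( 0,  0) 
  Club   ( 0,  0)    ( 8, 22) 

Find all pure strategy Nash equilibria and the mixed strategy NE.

Pure NE: (Cafe, Cafe) and (Club, Club); Mixed NE: p = 0.7333, q = 0.2667

Work:
Check pure NE:
(Cafe, Cafe): (22, 8) - no unilateral deviation beneficial
(Club, Club): (8, 22) - no unilateral deviation beneficial
Mixed NE: P1 plays Cafe with p = 0.7333, P2 plays Cafe with q = 0.2667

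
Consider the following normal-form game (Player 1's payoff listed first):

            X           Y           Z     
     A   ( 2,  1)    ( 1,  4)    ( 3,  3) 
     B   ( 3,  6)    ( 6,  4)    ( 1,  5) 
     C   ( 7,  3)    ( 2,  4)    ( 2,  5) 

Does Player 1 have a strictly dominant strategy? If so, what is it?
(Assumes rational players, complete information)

No strictly dominant strategy exists for Player 1

Work:
A strategy strictly dominates another if it gives a strictly higher payoff against every opponent action. Compare each pair of P1's strategies column-by-column:
  A vs B: [2 vs 3, 1 vs 6, 3 vs 1] → A does not strictly dominate B (column X: 2 ≤ 3)
  A vs C: [2 vs 7, 1 vs 2, 3 vs 2] → A does not strictly dominate C (column X: 2 ≤ 7)
  B vs A: [3 vs 2, 6 vs 1, 1 vs 3] → B does not strictly dominate A (column Z: 1 ≤ 3)
  B vs C: [3 vs 7, 6 vs 2, 1 vs 2] → B does not strictly dominate C (column X: 3 ≤ 7)
  C vs A: [7 vs 2, 2 vs 1, 2 vs 3] → C does not strictly dominate A (column Z: 2 ≤ 3)
  C vs B: [7 vs 3, 2 vs 6, 2 vs 1] → C does not strictly dominate B (column Y: 2 ≤ 6)
No single strategy strictly dominates all others → no strictly dominant strategy.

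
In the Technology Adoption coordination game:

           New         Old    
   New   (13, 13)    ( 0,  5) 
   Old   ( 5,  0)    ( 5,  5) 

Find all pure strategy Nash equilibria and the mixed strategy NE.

Pure NE: (New, New) and (Old, Old); Mixed NE: p = 0.3846, q = 0.3846

Work:
Check pure NE:
(New, New): (13, 13) - no unilateral deviation beneficial
(Old, Old): (5, 5) - no unilateral deviation beneficial
Mixed NE: P1 plays New with p = 0.3846, P2 plays New with q = 0.3846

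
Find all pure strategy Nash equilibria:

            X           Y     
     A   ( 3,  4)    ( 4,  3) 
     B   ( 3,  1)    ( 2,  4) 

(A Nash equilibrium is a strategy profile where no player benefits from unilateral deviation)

Nash equilibrium: (A, X)

Work:
Best responses:
  P1 vs X: payoffs [3, 3] → best response A/B (payoff 3)
  P1 vs Y: payoffs [4, 2] → best response A (payoff 4)
  P2 vs A: payoffs [4, 3] → best response X (payoff 4)
  P2 vs B: payoffs [1, 4] → best response Y (payoff 4)
Mutual best responses: (A,X) → Nash equilibria.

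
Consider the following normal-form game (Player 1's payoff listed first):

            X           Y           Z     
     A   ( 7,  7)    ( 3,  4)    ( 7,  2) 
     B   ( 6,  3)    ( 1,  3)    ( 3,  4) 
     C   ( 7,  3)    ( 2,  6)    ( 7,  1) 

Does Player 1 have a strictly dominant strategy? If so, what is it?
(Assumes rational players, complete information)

No strictly dominant strategy exists for Player 1

Work:
A strategy strictly dominates another if it gives a strictly higher payoff against every opponent action. Compare each pair of P1's strategies column-by-column:
  A vs B: [7 vs 6, 3 vs 1, 7 vs 3] → A strictly dominates B
  A vs C: [7 vs 7, 3 vs 2, 7 vs 7] → A does not strictly dominate C (column X: 7 ≤ 7)
  B vs A: [6 vs 7, 1 vs 3, 3 vs 7] → B does not strictly dominate A (column X: 6 ≤ 7)
  B vs C: [6 vs 7, 1 vs 2, 3 vs 7] → B does not strictly dominate C (column X: 6 ≤ 7)
  C vs A: [7 vs 7, 2 vs 3, 7 vs 7] → C does not strictly dominate A (column X: 7 ≤ 7)
  C vs B: [7 vs 6, 2 vs 1, 7 vs 3] → C strictly dominates B
No single strategy strictly dominates all others → no strictly dominant strategy.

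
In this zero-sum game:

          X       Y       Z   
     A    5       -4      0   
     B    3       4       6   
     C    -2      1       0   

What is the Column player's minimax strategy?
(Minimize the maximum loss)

Column should play Y, value = 4

Work:
Column player minimizes Row's maximum payoff:
Column X: max payoff to Row = 5
Column Y: max payoff to Row = 4
Column Z: max payoff to Row = 6
Minimum is 4, achieved by column Y.
Minimax strategy: Y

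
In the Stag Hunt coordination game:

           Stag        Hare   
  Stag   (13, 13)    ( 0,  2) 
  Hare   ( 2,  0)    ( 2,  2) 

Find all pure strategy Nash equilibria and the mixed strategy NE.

Pure NE: (Stag, Stag) and (Hare, Hare); Mixed NE: p = 0.1538, q = 0.1538

Work:
Check pure NE:
(Stag, Stag): (13, 13) - no unilateral deviation beneficial
(Hare, Hare): (2, 2) - no unilateral deviation beneficial
Mixed NE: P1 plays Stag with p = 0.1538, P2 plays Stag with q = 0.1538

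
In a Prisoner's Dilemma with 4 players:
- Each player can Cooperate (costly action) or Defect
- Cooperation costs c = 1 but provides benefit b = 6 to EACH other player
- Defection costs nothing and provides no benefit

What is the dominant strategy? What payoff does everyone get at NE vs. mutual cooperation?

Dominant: Defect; NE payoff = 0; Coop payoff = 17

Work:
Defect dominates (saves cost c = 1, benefit to others is external)
NE: All defect → everyone gets 0
If all cooperate: each receives (3)×6 - 1 = 17
Social dilemma: 17 > 0 but NE gives 0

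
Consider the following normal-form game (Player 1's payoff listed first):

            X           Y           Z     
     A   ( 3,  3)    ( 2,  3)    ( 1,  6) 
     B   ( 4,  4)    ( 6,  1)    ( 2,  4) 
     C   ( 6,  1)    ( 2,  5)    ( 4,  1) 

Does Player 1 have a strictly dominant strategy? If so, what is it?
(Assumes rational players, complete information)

No strictly dominant strategy exists for Player 1

Work:
A strategy strictly dominates another if it gives a strictly higher payoff against every opponent action. Compare each pair of P1's strategies column-by-column:
  A vs B: [3 vs 4, 2 vs 6, 1 vs 2] → A does not strictly dominate B (column X: 3 ≤ 4)
  A vs C: [3 vs 6, 2 vs 2, 1 vs 4] → A does not strictly dominate C (column X: 3 ≤ 6)
  B vs A: [4 vs 3, 6 vs 2, 2 vs 1] → B strictly dominates A
  B vs C: [4 vs 6, 6 vs 2, 2 vs 4] → B does not strictly dominate C (column X: 4 ≤ 6)
  C vs A: [6 vs 3, 2 vs 2, 4 vs 1] → C does not strictly dominate A (column Y: 2 ≤ 2)
  C vs B: [6 vs 4, 2 vs 6, 4 vs 2] → C does not strictly dominate B (column Y: 2 ≤ 6)
No single strategy strictly dominates all others → no strictly dominant strategy.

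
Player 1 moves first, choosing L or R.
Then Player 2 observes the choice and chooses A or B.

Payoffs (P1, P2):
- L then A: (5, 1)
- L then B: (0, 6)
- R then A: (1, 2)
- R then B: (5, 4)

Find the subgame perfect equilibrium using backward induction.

P1 plays R, P2 plays B after L and B after R; Payoff (5, 4)

Work:
Backward induction:
After L: P2 chooses B → P1 gets 0
After R: P2 chooses B → P1 gets 5
P1 chooses R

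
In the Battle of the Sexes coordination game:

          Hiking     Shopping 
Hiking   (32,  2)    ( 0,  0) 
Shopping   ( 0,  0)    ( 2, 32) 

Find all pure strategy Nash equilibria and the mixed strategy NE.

Pure NE: (Hiking, Hiking) and (Shopping, Shopping); Mixed NE: p = 0.9412, q = 0.0588

Work:
Check pure NE:
(Hiking, Hiking): (32, 2) - no unilateral deviation beneficial
(Shopping, Shopping): (2, 32) - no unilateral deviation beneficial
Mixed NE: P1 plays Hiking with p = 0.9412, P2 plays Hiking with q = 0.0588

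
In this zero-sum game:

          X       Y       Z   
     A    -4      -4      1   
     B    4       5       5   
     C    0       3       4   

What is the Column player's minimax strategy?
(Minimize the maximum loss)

Column should play X, value = 4

Work:
Column player minimizes Row's maximum payoff:
Column X: max payoff to Row = 4
Column Y: max payoff to Row = 5
Column Z: max payoff to Row = 5
Minimum is 4, achieved by column X.
Minimax strategy: X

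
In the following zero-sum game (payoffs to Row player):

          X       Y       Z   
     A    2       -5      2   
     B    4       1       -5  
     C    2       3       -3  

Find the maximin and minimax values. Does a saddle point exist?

Maximin = -3, Minimax = 2, Saddle: False

Work:
Row minimums: [-5, -5, -3] → maximin = -3
Column maximums: [4, 3, 2] → minimax = 2
No saddle point (maximin ≠ minimax). Mixed strategy needed.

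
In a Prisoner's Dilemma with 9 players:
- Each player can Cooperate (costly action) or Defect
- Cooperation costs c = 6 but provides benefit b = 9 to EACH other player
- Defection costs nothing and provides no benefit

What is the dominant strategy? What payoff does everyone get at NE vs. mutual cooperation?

Dominant: Defect; NE payoff = 0; Coop payoff = 66

Work:
Defect dominates (saves cost c = 6, benefit to others is external)
NE: All defect → everyone gets 0
If all cooperate: each receives (8)×9 - 6 = 66
Social dilemma: 66 > 0 but NE gives 0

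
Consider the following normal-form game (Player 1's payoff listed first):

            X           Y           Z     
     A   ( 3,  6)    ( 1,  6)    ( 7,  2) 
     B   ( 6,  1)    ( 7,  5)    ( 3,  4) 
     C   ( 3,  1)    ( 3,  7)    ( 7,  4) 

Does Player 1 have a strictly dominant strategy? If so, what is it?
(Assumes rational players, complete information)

No strictly dominant strategy exists for Player 1

Work:
A strategy strictly dominates another if it gives a strictly higher payoff against every opponent action. Compare each pair of P1's strategies column-by-column:
  A vs B: [3 vs 6, 1 vs 7, 7 vs 3] → A does not strictly dominate B (column X: 3 ≤ 6)
  A vs C: [3 vs 3, 1 vs 3, 7 vs 7] → A does not strictly dominate C (column X: 3 ≤ 3)
  B vs A: [6 vs 3, 7 vs 1, 3 vs 7] → B does not strictly dominate A (column Z: 3 ≤ 7)
  B vs C: [6 vs 3, 7 vs 3, 3 vs 7] → B does not strictly dominate C (column Z: 3 ≤ 7)
  C vs A: [3 vs 3, 3 vs 1, 7 vs 7] → C does not strictly dominate A (column X: 3 ≤ 3)
  C vs B: [3 vs 6, 3 vs 7, 7 vs 3] → C does not strictly dominate B (column X: 3 ≤ 6)
No single strategy strictly dominates all others → no strictly dominant strategy.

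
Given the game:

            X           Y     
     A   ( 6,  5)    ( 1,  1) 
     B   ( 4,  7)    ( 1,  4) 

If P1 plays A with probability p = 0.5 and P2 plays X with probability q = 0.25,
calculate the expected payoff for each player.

E[P1] = 2.0, E[P2] = 3.375

Work:
E[P1] = p·q·π₁(A,X) + p·(1-q)·π₁(A,Y) + (1-p)·q·π₁(B,X) + (1-p)·(1-q)·π₁(B,Y)
= 0.5·0.25·6 + 0.5·0.75·1 + 0.5·0.25·4 + 0.5·0.75·1
= 2.0

E[P2] = 3.375 (similar calculation)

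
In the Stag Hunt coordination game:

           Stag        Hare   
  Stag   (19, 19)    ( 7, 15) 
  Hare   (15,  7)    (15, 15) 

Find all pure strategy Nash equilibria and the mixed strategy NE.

Pure NE: (Stag, Stag) and (Hare, Hare); Mixed NE: p = 0.6667, q = 0.6667

Work:
Check pure NE:
(Stag, Stag): (19, 19) - no unilateral deviation beneficial
(Hare, Hare): (15, 15) - no unilateral deviation beneficial
Mixed NE: P1 plays Stag with p = 0.6667, P2 plays Stag with q = 0.6667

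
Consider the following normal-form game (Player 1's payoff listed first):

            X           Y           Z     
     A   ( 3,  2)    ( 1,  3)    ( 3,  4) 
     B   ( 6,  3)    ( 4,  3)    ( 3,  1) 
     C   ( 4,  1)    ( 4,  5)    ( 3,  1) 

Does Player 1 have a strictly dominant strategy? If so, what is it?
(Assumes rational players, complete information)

No strictly dominant strategy exists for Player 1

Work:
A strategy strictly dominates another if it gives a strictly higher payoff against every opponent action. Compare each pair of P1's strategies column-by-column:
  A vs B: [3 vs 6, 1 vs 4, 3 vs 3] → A does not strictly dominate B (column X: 3 ≤ 6)
  A vs C: [3 vs 4, 1 vs 4, 3 vs 3] → A does not strictly dominate C (column X: 3 ≤ 4)
  B vs A: [6 vs 3, 4 vs 1, 3 vs 3] → B does not strictly dominate A (column Z: 3 ≤ 3)
  B vs C: [6 vs 4, 4 vs 4, 3 vs 3] → B does not strictly dominate C (column Y: 4 ≤ 4)
  C vs A: [4 vs 3, 4 vs 1, 3 vs 3] → C does not strictly dominate A (column Z: 3 ≤ 3)
  C vs B: [4 vs 6, 4 vs 4, 3 vs 3] → C does not strictly dominate B (column X: 4 ≤ 6)
No single strategy strictly dominates all others → no strictly dominant strategy.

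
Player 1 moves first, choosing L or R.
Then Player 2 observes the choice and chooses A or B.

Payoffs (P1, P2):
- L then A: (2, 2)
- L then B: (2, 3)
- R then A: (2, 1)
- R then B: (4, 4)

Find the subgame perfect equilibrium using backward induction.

P1 plays R, P2 plays B after L and B after R; Payoff (4, 4)

Work:
Backward induction:
After L: P2 chooses B → P1 gets 2
After R: P2 chooses B → P1 gets 4
P1 chooses R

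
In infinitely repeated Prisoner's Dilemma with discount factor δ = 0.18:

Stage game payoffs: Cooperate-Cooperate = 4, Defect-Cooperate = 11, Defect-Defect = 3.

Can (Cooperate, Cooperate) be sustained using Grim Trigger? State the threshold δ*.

δ* = 0.875; since δ = 0.18 < 0.875, cooperation cannot be sustained

Work:
For Grim Trigger:
Cooperate forever: 4/(1-δ)
Defect then punished: 11 + 3·δ/(1-δ)
Need: 4/(1-δ) ≥ 11 + 3·δ/(1-δ)
Solving: δ ≥ (T-R)/(T-P) = (11-4)/(11-3) = 0.875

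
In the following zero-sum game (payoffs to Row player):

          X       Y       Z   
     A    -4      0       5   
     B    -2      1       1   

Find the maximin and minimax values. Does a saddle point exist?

Maximin = -2, Minimax = -2, Saddle: True

Work:
Row minimums: [-4, -2] → maximin = -2
Column maximums: [-2, 1, 5] → minimax = -2
Saddle point exists! Game value = -2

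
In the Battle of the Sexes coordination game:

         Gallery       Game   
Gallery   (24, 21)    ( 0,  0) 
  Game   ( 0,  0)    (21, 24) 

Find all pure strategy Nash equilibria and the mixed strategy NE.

Pure NE: (Gallery, Gallery) and (Game, Game); Mixed NE: p = 0.5333, q = 0.4667

Work:
Check pure NE:
(Gallery, Gallery): (24, 21) - no unilateral deviation beneficial
(Game, Game): (21, 24) - no unilateral deviation beneficial
Mixed NE: P1 plays Gallery with p = 0.5333, P2 plays Gallery with q = 0.4667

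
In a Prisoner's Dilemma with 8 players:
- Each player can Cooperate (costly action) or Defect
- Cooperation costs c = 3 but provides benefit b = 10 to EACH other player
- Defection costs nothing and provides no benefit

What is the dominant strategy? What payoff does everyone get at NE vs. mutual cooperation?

Dominant: Defect; NE payoff = 0; Coop payoff = 67

Work:
Defect dominates (saves cost c = 3, benefit to others is external)
NE: All defect → everyone gets 0
If all cooperate: each receives (7)×10 - 3 = 67
Social dilemma: 67 > 0 but NE gives 0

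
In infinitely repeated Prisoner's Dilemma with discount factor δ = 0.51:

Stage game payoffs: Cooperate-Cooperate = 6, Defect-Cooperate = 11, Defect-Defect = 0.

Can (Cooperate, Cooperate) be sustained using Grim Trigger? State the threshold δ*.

δ* = 0.4545; since δ = 0.51 ≥ 0.4545, cooperation can be sustained

Work:
For Grim Trigger:
Cooperate forever: 6/(1-δ)
Defect then punished: 11 + 0·δ/(1-δ)
Need: 6/(1-δ) ≥ 11 + 0·δ/(1-δ)
Solving: δ ≥ (T-R)/(T-P) = (11-6)/(11-0) = 0.4545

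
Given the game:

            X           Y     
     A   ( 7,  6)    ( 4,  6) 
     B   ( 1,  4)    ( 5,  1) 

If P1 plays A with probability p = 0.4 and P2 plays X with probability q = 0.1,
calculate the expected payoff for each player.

E[P1] = 4.48, E[P2] = 3.18

Work:
E[P1] = p·q·π₁(A,X) + p·(1-q)·π₁(A,Y) + (1-p)·q·π₁(B,X) + (1-p)·(1-q)·π₁(B,Y)
= 0.4·0.1·7 + 0.4·0.9·4 + 0.6·0.1·1 + 0.6·0.9·5
= 4.48

E[P2] = 3.18 (similar calculation)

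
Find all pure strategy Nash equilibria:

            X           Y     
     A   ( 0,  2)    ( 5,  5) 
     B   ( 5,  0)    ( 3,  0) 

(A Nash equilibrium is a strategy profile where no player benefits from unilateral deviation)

Nash equilibrium: (A, Y), (B, X)

Work:
Best responses:
  P1 vs X: payoffs [0, 5] → best response B (payoff 5)
  P1 vs Y: payoffs [5, 3] → best response A (payoff 5)
  P2 vs A: payoffs [2, 5] → best response Y (payoff 5)
  P2 vs B: payoffs [0, 0] → best response X/Y (payoff 0)
Mutual best responses: (A,Y), (B,X) → Nash equilibria.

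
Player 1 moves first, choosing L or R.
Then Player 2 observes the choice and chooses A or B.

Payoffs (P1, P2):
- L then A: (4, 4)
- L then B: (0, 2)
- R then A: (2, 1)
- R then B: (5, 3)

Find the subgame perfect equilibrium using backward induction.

P1 plays R, P2 plays A after L and B after R; Payoff (5, 3)

Work:
Backward induction:
After L: P2 chooses A → P1 gets 4
After R: P2 chooses B → P1 gets 5
P1 chooses R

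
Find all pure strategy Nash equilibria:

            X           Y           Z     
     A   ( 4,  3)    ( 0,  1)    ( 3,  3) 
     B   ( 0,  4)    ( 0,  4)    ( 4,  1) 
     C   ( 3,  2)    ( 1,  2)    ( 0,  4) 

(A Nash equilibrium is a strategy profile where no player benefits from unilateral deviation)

Nash equilibrium: (A, X)

Work:
Best responses:
  P1 vs X: payoffs [4, 0, 3] → best response A (payoff 4)
  P1 vs Y: payoffs [0, 0, 1] → best response C (payoff 1)
  P1 vs Z: payoffs [3, 4, 0] → best response B (payoff 4)
  P2 vs A: payoffs [3, 1, 3] → best response X/Z (payoff 3)
  P2 vs B: payoffs [4, 4, 1] → best response X/Y (payoff 4)
  P2 vs C: payoffs [2, 2, 4] → best response Z (payoff 4)
Mutual best responses: (A,X) → Nash equilibria.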